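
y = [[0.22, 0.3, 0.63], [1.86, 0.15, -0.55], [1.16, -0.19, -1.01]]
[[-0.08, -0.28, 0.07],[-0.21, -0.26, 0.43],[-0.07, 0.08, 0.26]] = y @ [[-0.10, -0.18, 0.32], [-0.18, -0.33, -0.4], [-0.01, -0.22, 0.19]]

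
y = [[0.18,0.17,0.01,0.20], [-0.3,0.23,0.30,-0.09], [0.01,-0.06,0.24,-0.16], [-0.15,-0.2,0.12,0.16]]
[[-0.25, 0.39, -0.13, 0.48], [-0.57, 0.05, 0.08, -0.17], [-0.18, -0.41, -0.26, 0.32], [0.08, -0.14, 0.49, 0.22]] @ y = [[-0.24, -0.04, 0.14, 0.01], [-0.09, -0.06, 0.01, -0.16], [0.04, -0.17, -0.15, 0.09], [0.03, -0.09, 0.1, -0.01]]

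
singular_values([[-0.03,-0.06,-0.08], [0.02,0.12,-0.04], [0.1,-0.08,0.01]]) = [0.16, 0.11, 0.08]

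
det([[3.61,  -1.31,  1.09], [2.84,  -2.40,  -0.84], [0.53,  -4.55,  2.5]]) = -38.272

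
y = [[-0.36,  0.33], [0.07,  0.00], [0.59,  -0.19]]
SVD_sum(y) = [[-0.42, 0.21], [0.06, -0.03], [0.55, -0.28]] + [[0.06, 0.12], [0.01, 0.03], [0.04, 0.09]]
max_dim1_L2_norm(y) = 0.62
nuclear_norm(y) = 0.94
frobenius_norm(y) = 0.79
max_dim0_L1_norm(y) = 1.02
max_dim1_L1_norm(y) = 0.78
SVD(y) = [[-0.61, -0.79], [0.08, -0.19], [0.79, -0.59]] @ diag([0.7744813847227981, 0.1666690874693241]) @ [[0.89,  -0.45],[-0.45,  -0.89]]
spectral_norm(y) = 0.77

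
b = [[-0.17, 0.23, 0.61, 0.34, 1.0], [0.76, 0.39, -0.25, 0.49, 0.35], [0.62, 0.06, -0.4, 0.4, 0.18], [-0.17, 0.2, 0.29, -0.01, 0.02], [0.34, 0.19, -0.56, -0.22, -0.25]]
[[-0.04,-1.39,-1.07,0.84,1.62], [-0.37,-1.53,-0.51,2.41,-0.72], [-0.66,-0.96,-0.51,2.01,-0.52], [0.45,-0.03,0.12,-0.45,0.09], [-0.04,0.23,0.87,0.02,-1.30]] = b@[[0.00, -1.18, -0.78, 2.30, -0.68], [0.94, -0.31, 1.31, -0.65, -1.41], [0.91, -0.55, -0.94, 0.24, 0.79], [-0.62, -0.64, -0.92, 1.47, 0.19], [-0.6, -0.97, -0.62, 0.73, 1.28]]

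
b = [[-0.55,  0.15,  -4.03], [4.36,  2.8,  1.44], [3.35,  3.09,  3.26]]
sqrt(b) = [[(0.64+0.41j),(0.46-0.46j),-1.52+0.55j],[(1.54-0.49j),1.37+0.55j,0.95-0.65j],[0.82+0.03j,0.81-0.03j,(1.94+0.04j)]]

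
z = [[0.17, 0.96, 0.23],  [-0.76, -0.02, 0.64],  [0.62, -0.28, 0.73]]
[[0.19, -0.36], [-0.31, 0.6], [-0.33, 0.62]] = z @ [[0.07, -0.14], [0.28, -0.53], [-0.4, 0.76]]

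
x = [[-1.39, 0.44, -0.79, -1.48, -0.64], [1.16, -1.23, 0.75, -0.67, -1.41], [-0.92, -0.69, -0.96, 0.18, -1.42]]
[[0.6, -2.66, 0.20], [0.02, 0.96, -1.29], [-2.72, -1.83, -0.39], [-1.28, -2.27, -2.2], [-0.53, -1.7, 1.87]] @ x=[[-4.10,3.40,-2.66,0.93,3.08], [2.27,-0.28,1.94,-0.90,0.47], [2.02,1.32,1.15,5.18,4.87], [1.17,3.75,1.42,3.02,7.14], [-2.96,0.57,-2.65,2.26,0.08]]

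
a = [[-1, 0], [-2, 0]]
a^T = [[-1, -2], [0, 0]]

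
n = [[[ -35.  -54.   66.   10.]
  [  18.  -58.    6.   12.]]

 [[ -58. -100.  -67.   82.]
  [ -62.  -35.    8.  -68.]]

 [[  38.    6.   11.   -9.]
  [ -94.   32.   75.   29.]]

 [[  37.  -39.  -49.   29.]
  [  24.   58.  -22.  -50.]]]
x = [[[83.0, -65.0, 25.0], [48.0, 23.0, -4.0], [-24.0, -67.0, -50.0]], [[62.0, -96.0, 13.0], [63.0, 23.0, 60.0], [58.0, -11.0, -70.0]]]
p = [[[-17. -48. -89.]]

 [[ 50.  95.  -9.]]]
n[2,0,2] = 11.0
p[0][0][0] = -17.0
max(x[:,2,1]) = -11.0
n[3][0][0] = 37.0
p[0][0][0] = -17.0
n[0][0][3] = 10.0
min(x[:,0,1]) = -96.0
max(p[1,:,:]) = 95.0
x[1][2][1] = -11.0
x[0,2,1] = -67.0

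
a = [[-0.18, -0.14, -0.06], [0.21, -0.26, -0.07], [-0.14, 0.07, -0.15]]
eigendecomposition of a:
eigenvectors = [[-0.08-0.48j,-0.08+0.48j,(0.22+0j)],[-0.72+0.00j,-0.72-0.00j,(-0.34+0j)],[(0.48+0.13j),0.48-0.13j,(0.91+0j)]]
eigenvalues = [(-0.19+0.15j), (-0.19-0.15j), (-0.21+0j)]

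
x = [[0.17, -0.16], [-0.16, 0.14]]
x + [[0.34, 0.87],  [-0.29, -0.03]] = [[0.51, 0.71], [-0.45, 0.11]]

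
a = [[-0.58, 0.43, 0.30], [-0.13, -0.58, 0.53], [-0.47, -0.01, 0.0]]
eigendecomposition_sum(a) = [[-0.17+0.12j, (-0.02+0.15j), (0.27+0.03j)], [-0.17+0.00j, (-0.08+0.09j), (0.16+0.14j)], [(-0.17-0.11j), (-0.14+0.04j), 0.07+0.25j]] + [[-0.17-0.12j, (-0.02-0.15j), 0.27-0.03j], [(-0.17-0j), (-0.08-0.09j), (0.16-0.14j)], [-0.17+0.11j, (-0.14-0.04j), (0.07-0.25j)]] + [[(-0.23-0j), (0.47+0j), (-0.23+0j)], [(0.2+0j), (-0.42-0j), (0.2-0j)], [-0.14-0.00j, (0.28+0j), -0.14+0.00j]]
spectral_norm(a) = 0.87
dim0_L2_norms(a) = [0.76, 0.72, 0.61]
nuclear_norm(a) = 1.94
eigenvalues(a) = [(-0.19+0.46j), (-0.19-0.46j), (-0.78+0j)]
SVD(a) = [[-0.87, -0.19, 0.45], [-0.15, 0.98, 0.12], [-0.46, 0.03, -0.89]] @ diag([0.8663406619007188, 0.7996787635448828, 0.27652799618257773]) @ [[0.86,-0.33,-0.40], [-0.04,-0.81,0.58], [0.51,0.48,0.71]]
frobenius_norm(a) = 1.21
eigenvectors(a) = [[(0.62+0j), (0.62-0j), 0.69+0.00j], [0.41+0.27j, 0.41-0.27j, -0.61+0.00j], [(0.22+0.56j), (0.22-0.56j), 0.40+0.00j]]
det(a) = -0.19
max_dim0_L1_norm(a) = 1.18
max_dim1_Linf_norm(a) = 0.58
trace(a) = -1.16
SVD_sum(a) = [[-0.65, 0.25, 0.30], [-0.11, 0.04, 0.05], [-0.34, 0.13, 0.16]] + [[0.01, 0.12, -0.09], [-0.03, -0.64, 0.45], [-0.00, -0.02, 0.02]] + [[0.06, 0.06, 0.09], [0.02, 0.02, 0.02], [-0.13, -0.12, -0.17]]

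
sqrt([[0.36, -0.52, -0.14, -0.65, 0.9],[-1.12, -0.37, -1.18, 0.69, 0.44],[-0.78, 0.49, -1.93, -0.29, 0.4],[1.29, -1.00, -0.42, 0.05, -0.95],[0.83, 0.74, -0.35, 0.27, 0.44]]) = [[0.85+0.32j, (-0.33+0.31j), 0.11+0.13j, (-0.29+0j), (0.3-0.24j)], [(-0.55+0.64j), 0.55+0.56j, (-0.32+0.41j), 0.44+0.04j, (0.24-0.46j)], [-0.33+0.23j, 0.27-0.10j, -0.03+1.28j, (-0.11+0.32j), (0.2-0.14j)], [0.65-0.04j, -0.51-0.18j, (-0.19+0.52j), 0.83+0.14j, -0.57+0.04j], [0.28-0.33j, 0.39-0.38j, (-0.28+0.12j), 0.12+0.06j, 0.83+0.25j]]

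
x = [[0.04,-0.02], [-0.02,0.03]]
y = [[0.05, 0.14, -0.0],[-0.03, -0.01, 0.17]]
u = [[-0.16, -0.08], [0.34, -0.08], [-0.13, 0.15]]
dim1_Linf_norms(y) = [0.14, 0.17]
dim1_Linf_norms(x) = [0.04, 0.03]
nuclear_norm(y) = 0.32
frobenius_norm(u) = 0.44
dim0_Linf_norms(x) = [0.04, 0.03]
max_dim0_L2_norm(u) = 0.4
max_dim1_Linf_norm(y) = 0.17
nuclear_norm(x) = 0.07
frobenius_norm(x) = 0.06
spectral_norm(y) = 0.18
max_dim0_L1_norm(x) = 0.06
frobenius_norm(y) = 0.23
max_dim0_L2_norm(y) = 0.17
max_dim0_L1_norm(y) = 0.17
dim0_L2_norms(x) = [0.04, 0.04]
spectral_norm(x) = 0.06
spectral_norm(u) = 0.41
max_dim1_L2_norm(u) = 0.35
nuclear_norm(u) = 0.57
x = y @ u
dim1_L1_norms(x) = [0.06, 0.05]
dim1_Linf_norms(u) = [0.16, 0.34, 0.15]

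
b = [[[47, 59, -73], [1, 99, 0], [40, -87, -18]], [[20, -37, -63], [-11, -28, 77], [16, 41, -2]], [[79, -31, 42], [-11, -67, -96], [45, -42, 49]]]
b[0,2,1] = -87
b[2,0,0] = 79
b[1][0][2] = -63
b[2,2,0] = 45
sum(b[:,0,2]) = -94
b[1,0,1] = -37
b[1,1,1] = -28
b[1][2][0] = 16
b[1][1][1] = -28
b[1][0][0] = 20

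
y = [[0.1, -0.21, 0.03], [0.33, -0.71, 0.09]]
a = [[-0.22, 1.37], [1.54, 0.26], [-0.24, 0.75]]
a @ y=[[0.43, -0.93, 0.12], [0.24, -0.51, 0.07], [0.22, -0.48, 0.06]]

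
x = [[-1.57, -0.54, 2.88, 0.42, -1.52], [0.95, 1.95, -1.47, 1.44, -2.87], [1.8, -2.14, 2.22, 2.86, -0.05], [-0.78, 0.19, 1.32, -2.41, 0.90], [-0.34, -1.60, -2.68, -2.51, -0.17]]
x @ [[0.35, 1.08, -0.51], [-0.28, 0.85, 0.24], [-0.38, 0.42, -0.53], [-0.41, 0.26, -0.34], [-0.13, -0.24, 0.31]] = [[-1.47, -0.47, -1.47], [0.13, 3.13, -0.62], [-0.78, 1.81, -3.6], [0.04, -0.97, 0.84], [2.40, -3.46, 2.01]]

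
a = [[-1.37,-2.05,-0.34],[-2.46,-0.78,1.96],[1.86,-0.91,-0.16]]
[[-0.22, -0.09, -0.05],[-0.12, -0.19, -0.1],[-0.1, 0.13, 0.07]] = a @ [[-0.00, 0.07, 0.04], [0.11, 0.0, -0.00], [-0.02, -0.01, -0.00]]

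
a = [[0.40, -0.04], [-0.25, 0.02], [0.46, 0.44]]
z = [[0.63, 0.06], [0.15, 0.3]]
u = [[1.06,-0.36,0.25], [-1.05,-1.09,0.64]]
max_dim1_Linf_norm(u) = 1.09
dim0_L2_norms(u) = [1.49, 1.15, 0.69]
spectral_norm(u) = 1.70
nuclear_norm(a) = 1.04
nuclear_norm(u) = 2.76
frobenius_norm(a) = 0.79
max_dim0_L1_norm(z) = 0.78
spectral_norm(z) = 0.66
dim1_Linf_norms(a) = [0.4, 0.25, 0.46]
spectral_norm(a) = 0.73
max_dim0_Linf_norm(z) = 0.63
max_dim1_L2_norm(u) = 1.64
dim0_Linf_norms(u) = [1.06, 1.09, 0.64]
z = u @ a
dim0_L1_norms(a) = [1.11, 0.5]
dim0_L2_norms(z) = [0.65, 0.31]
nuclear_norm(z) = 0.93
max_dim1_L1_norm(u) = 2.78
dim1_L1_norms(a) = [0.44, 0.27, 0.9]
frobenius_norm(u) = 2.00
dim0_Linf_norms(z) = [0.63, 0.3]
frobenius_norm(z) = 0.72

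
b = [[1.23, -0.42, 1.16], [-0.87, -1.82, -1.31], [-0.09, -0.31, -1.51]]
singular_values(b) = [2.89, 1.48, 0.82]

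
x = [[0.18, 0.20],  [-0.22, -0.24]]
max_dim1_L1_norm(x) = 0.46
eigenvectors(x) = [[0.71, -0.67],[-0.71, 0.74]]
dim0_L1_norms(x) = [0.4, 0.44]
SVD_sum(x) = [[0.18, 0.2], [-0.22, -0.24]] + [[-0.0, 0.0], [-0.0, 0.00]]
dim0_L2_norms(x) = [0.28, 0.31]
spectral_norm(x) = 0.42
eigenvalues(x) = [-0.02, -0.04]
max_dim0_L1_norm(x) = 0.44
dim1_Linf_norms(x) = [0.2, 0.24]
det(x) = 0.00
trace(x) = -0.06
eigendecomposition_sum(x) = [[-0.22, -0.20],[0.22, 0.2]] + [[0.40, 0.40], [-0.44, -0.44]]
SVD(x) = [[-0.64, 0.77], [0.77, 0.64]] @ diag([0.4223699947722506, 0.0018940739396779184]) @ [[-0.67, -0.74], [-0.74, 0.67]]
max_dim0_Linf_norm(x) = 0.24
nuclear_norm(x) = 0.42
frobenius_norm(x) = 0.42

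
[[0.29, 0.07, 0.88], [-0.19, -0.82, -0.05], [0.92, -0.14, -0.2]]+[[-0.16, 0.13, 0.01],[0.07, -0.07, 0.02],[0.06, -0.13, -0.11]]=[[0.13, 0.2, 0.89],  [-0.12, -0.89, -0.03],  [0.98, -0.27, -0.31]]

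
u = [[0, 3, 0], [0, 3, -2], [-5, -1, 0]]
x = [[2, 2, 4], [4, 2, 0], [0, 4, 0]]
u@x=[[12, 6, 0], [12, -2, 0], [-14, -12, -20]]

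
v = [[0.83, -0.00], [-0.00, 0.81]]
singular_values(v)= [0.83, 0.81]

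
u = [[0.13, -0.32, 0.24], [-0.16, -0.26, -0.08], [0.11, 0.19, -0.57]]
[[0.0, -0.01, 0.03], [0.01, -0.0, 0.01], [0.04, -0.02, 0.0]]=u @ [[0.03, -0.06, 0.05], [-0.05, 0.03, -0.08], [-0.08, 0.03, -0.02]]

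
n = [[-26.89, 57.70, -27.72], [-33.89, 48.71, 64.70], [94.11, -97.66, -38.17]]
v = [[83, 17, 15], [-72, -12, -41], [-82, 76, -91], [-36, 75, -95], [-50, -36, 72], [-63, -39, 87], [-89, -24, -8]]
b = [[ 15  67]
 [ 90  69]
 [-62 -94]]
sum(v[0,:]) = 115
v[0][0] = 83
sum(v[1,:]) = -125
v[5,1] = -39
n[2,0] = 94.11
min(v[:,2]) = -95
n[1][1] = 48.71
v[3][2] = -95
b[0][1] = 67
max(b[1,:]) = 90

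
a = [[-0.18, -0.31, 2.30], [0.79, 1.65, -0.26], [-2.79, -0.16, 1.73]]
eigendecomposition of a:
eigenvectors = [[(0.25-0.62j), 0.25+0.62j, (-0.05+0j)], [(-0.18+0.06j), -0.18-0.06j, 0.99+0.00j], [0.72+0.00j, (0.72-0j), (0.09+0j)]]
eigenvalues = [(0.81+2.38j), (0.81-2.38j), (1.58+0j)]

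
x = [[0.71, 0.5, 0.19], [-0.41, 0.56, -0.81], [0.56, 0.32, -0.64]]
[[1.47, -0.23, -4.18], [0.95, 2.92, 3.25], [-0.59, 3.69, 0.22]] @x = [[-1.20, -0.73, 3.14], [1.30, 3.15, -4.26], [-1.81, 1.84, -3.24]]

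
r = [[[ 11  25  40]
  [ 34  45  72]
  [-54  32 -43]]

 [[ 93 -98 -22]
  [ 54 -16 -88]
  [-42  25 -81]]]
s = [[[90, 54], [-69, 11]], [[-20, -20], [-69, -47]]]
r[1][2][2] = -81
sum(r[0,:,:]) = 162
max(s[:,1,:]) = 11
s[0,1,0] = -69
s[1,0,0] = -20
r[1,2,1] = 25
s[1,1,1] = -47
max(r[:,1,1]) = 45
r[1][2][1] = 25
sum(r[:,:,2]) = -122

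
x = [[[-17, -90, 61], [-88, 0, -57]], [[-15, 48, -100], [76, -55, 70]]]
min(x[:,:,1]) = -90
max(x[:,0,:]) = 61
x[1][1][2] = 70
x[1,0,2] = -100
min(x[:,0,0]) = -17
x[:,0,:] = [[-17, -90, 61], [-15, 48, -100]]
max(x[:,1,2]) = 70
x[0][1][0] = -88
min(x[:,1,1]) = -55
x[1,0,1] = 48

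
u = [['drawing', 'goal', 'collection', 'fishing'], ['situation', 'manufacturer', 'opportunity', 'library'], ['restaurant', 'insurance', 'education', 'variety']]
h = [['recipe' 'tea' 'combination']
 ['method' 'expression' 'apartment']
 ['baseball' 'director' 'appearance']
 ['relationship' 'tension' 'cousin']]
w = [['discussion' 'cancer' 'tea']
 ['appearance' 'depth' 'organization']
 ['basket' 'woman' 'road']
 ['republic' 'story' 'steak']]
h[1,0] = 'method'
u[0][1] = 'goal'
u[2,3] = 'variety'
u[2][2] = 'education'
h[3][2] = 'cousin'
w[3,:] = ['republic', 'story', 'steak']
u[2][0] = 'restaurant'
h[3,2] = 'cousin'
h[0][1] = 'tea'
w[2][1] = 'woman'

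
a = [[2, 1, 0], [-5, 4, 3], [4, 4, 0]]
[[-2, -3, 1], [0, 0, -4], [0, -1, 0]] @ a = [[15, -10, -9], [-16, -16, 0], [5, -4, -3]]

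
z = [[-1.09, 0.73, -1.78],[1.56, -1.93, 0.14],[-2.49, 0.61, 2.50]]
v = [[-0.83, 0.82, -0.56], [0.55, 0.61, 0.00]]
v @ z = [[3.58, -2.53, 0.19], [0.35, -0.78, -0.89]]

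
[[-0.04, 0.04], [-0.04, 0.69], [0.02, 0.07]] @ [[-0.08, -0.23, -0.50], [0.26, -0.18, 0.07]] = [[0.01, 0.0, 0.02], [0.18, -0.12, 0.07], [0.02, -0.02, -0.01]]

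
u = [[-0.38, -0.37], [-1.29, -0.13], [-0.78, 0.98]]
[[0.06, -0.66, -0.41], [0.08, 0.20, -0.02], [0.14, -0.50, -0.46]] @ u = [[1.15, -0.34], [-0.27, -0.08], [0.95, -0.44]]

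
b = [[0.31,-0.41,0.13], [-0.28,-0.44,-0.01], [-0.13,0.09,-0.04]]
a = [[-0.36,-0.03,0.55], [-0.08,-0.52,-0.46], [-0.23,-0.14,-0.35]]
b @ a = [[-0.11, 0.19, 0.31], [0.14, 0.24, 0.05], [0.05, -0.04, -0.1]]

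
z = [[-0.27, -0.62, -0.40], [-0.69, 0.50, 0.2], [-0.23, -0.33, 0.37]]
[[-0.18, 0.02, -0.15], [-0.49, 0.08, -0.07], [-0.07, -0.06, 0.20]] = z@[[0.68,-0.09,0.14], [-0.09,0.10,-0.14], [0.14,-0.14,0.49]]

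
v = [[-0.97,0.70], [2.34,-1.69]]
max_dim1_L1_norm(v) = 4.03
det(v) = 0.00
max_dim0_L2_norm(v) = 2.53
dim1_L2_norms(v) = [1.2, 2.89]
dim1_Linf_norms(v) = [0.97, 2.34]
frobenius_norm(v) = 3.12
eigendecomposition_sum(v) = [[-0.00, -0.0], [-0.0, -0.00]] + [[-0.97, 0.7], [2.34, -1.69]]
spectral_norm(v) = 3.12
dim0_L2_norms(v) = [2.53, 1.83]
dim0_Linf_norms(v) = [2.34, 1.69]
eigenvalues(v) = [-0.0, -2.66]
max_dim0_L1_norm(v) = 3.31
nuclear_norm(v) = 3.12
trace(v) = -2.66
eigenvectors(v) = [[0.59, -0.38], [0.81, 0.92]]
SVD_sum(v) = [[-0.97, 0.70], [2.34, -1.69]] + [[-0.0, -0.00], [-0.00, -0.0]]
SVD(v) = [[-0.38, 0.92], [0.92, 0.38]] @ diag([3.124515934811402, 0.0004160644487408382]) @ [[0.81, -0.59], [-0.59, -0.81]]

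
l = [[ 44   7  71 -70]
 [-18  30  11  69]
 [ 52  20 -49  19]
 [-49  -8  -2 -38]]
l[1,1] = 30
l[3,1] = -8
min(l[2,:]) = -49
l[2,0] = 52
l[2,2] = -49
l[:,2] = [71, 11, -49, -2]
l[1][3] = 69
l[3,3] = -38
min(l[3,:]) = -49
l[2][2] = -49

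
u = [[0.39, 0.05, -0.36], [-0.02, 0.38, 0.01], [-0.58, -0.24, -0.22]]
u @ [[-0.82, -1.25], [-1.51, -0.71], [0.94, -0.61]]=[[-0.73, -0.3], [-0.55, -0.25], [0.63, 1.03]]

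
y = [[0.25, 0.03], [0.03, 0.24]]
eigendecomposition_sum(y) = [[0.16, 0.14],[0.14, 0.12]] + [[0.09, -0.11], [-0.11, 0.12]]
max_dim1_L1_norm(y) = 0.28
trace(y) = 0.49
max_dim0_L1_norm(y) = 0.28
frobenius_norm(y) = 0.35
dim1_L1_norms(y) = [0.28, 0.27]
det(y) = 0.06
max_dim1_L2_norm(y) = 0.25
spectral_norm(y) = 0.28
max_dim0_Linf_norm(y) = 0.25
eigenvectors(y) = [[0.76, -0.65], [0.65, 0.76]]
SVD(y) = [[-0.76, -0.65],[-0.65, 0.76]] @ diag([0.2754138126514911, 0.2145861873485089]) @ [[-0.76, -0.65], [-0.65, 0.76]]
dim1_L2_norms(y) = [0.25, 0.24]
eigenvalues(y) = [0.28, 0.21]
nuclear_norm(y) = 0.49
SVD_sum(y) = [[0.16, 0.14], [0.14, 0.12]] + [[0.09, -0.11],[-0.11, 0.12]]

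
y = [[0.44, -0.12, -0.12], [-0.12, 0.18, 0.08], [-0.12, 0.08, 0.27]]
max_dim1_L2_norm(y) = 0.47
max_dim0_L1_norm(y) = 0.68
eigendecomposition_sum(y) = [[0.38, -0.16, -0.2], [-0.16, 0.07, 0.09], [-0.2, 0.09, 0.11]] + [[0.06, 0.02, 0.09], [0.02, 0.01, 0.03], [0.09, 0.03, 0.15]] + [[0.01, 0.03, -0.01], [0.03, 0.10, -0.04], [-0.01, -0.04, 0.01]]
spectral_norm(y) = 0.56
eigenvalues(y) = [0.56, 0.21, 0.12]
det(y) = 0.01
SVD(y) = [[-0.82, -0.52, -0.23], [0.36, -0.16, -0.92], [0.44, -0.84, 0.31]] @ diag([0.5567016831116267, 0.21046326576346466, 0.12283505112490839]) @ [[-0.82, 0.36, 0.44], [-0.52, -0.16, -0.84], [-0.23, -0.92, 0.31]]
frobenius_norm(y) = 0.61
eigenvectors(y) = [[0.82, -0.52, -0.23], [-0.36, -0.16, -0.92], [-0.44, -0.84, 0.31]]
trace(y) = 0.89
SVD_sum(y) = [[0.38, -0.16, -0.2], [-0.16, 0.07, 0.09], [-0.2, 0.09, 0.11]] + [[0.06, 0.02, 0.09], [0.02, 0.01, 0.03], [0.09, 0.03, 0.15]] + [[0.01, 0.03, -0.01], [0.03, 0.10, -0.04], [-0.01, -0.04, 0.01]]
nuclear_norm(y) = 0.89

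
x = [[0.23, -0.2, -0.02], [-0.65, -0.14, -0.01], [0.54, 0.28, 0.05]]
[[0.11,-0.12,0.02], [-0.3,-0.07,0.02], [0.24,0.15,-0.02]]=x @ [[0.46, -0.02, 0.0],[-0.02, 0.6, -0.15],[0.00, -0.15, 0.51]]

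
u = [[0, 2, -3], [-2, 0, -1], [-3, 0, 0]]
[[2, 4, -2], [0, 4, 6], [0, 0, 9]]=u @ [[0, 0, -3], [1, -4, -1], [0, -4, 0]]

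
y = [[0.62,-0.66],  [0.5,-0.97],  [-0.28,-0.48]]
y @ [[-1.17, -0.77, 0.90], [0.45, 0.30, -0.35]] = [[-1.02, -0.68, 0.79], [-1.02, -0.68, 0.79], [0.11, 0.07, -0.08]]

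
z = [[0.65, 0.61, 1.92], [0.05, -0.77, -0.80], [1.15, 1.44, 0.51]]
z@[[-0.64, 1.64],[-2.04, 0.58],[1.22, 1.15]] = [[0.68, 3.63], [0.56, -1.28], [-3.05, 3.31]]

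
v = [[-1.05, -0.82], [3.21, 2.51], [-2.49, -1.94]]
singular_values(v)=[5.32, 0.0]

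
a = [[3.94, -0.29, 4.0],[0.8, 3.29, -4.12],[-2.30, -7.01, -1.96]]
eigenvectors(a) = [[0.79+0.00j, (0.79-0j), -0.36+0.00j],[-0.38-0.33j, -0.38+0.33j, 0.45+0.00j],[(0.19+0.29j), 0.19-0.29j, 0.82+0.00j]]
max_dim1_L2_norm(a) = 7.63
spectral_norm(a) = 8.24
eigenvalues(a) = [(5.04+1.58j), (5.04-1.58j), (-4.82+0j)]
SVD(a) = [[-0.26,-0.75,-0.61], [-0.3,0.66,-0.69], [0.92,0.00,-0.39]] @ diag([8.241362215813773, 6.662744656839729, 2.45064939669278]) @ [[-0.41, -0.89, -0.20], [-0.36, 0.36, -0.86], [-0.84, 0.28, 0.47]]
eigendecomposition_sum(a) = [[(1.83+3.5j), (-0.8+4.97j), (1.25-1.21j)],[(0.57-2.47j), (2.47-2.08j), (-1.11+0.07j)],[-0.84+1.51j, (-2.01+0.9j), 0.74+0.16j]] + [[1.83-3.50j, (-0.8-4.97j), (1.25+1.21j)], [(0.57+2.47j), 2.47+2.08j, -1.11-0.07j], [(-0.84-1.51j), -2.01-0.90j, 0.74-0.16j]] + [[(0.28-0j),  1.31+0.00j,  1.51-0.00j], [(-0.35+0j),  -1.65-0.00j,  -1.90+0.00j], [-0.63+0.00j,  -3.00-0.00j,  -3.44+0.00j]]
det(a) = -134.57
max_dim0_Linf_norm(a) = 7.01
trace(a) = 5.27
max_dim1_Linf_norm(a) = 7.01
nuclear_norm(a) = 17.35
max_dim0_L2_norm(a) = 7.75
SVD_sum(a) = [[0.87, 1.9, 0.42], [1.00, 2.19, 0.48], [-3.1, -6.75, -1.48]] + [[1.81, -1.77, 4.29], [-1.61, 1.57, -3.81], [-0.01, 0.01, -0.03]] + [[1.25, -0.42, -0.7], [1.41, -0.47, -0.79], [0.81, -0.27, -0.45]]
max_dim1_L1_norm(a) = 11.27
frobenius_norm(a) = 10.88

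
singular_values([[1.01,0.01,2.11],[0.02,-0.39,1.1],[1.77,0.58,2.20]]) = [3.78, 0.93, 0.0]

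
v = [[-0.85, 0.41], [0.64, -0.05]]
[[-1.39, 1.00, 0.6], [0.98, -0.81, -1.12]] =v @ [[1.52,  -1.28,  -1.95], [-0.23,  -0.22,  -2.58]]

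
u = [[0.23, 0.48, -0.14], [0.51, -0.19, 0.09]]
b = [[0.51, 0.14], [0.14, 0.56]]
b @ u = [[0.19, 0.22, -0.06], [0.32, -0.04, 0.03]]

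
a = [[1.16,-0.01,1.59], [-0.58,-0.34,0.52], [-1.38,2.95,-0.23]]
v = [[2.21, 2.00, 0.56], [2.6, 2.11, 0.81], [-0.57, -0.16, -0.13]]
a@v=[[1.63, 2.04, 0.43], [-2.46, -1.96, -0.67], [4.75, 3.5, 1.65]]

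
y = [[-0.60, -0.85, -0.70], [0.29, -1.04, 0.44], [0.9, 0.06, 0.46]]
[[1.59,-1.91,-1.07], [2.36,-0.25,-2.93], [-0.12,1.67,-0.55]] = y@[[-0.26, 1.65, -0.21],[-2.12, 0.83, 2.30],[0.53, 0.30, -1.08]]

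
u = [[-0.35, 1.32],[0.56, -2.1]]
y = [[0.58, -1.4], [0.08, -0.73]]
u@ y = [[-0.1, -0.47], [0.16, 0.75]]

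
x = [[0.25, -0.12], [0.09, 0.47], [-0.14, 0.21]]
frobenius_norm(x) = 0.61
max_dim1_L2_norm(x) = 0.48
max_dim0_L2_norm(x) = 0.53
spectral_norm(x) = 0.53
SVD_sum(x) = [[0.01, -0.14],[-0.04, 0.46],[-0.02, 0.22]] + [[0.24, 0.02], [0.13, 0.01], [-0.12, -0.01]]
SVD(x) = [[0.27, 0.80], [-0.87, 0.44], [-0.42, -0.41]] @ diag([0.5300312111900156, 0.2977699030534232]) @ [[0.09, -1.0], [1.0, 0.09]]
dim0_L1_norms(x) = [0.48, 0.8]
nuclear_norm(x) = 0.83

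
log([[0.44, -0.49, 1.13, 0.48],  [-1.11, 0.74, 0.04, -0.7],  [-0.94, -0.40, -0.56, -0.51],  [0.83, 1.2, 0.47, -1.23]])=[[0.73+0.65j, (0.38+0.65j), (0.86-0.41j), (-0.07-0.97j)], [-0.31-0.20j, 0.10-0.19j, (1.16+0.12j), (-0.39+0.29j)], [(-1.61-0.4j), -0.75-0.40j, -0.19+0.25j, (-0.44+0.6j)], [0.79-1.63j, (0.46-1.62j), 1.54+1.03j, 0.15+2.43j]]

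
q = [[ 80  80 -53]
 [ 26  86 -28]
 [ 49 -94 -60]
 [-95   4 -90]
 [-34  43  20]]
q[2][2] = -60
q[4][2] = 20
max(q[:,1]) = 86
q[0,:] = [80, 80, -53]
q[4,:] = [-34, 43, 20]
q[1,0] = 26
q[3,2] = -90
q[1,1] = 86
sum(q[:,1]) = 119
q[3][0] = -95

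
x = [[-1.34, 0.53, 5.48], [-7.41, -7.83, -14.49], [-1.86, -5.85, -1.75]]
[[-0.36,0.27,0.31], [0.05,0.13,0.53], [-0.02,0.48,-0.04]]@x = [[-2.09, -4.12, -6.43],[-2.02, -4.09, -2.54],[-3.46, -3.53, -6.99]]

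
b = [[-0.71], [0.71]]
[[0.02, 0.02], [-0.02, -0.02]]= b @[[-0.03, -0.03]]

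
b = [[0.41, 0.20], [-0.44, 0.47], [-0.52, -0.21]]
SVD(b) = [[-0.50, -0.40], [0.58, -0.81], [0.64, 0.43]] @ diag([0.79551386417679, 0.5515955872761417]) @ [[-1.0, 0.05], [-0.05, -1.00]]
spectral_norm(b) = 0.80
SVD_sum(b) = [[0.40, -0.02], [-0.46, 0.02], [-0.51, 0.02]] + [[0.01,0.22], [0.02,0.45], [-0.01,-0.23]]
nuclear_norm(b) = 1.35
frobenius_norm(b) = 0.97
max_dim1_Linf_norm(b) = 0.52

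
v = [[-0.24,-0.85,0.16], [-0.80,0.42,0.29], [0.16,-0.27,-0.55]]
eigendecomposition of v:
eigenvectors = [[-0.59, 0.84, 0.66],[0.78, 0.54, 0.35],[-0.2, 0.06, 0.66]]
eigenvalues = [0.95, -0.78, -0.53]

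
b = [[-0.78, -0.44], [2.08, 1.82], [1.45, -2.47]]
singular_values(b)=[3.12, 2.63]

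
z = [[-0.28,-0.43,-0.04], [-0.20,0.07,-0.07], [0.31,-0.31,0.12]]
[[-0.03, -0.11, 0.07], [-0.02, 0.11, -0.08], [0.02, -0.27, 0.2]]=z @ [[-0.09, -0.30, 0.41], [0.07, 0.48, -0.39], [0.55, -0.25, -0.42]]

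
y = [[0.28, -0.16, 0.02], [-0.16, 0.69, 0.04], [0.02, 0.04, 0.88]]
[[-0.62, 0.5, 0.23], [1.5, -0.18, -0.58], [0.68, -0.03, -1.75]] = y @ [[-1.2, 1.9, 0.63], [1.86, 0.18, -0.58], [0.72, -0.08, -1.98]]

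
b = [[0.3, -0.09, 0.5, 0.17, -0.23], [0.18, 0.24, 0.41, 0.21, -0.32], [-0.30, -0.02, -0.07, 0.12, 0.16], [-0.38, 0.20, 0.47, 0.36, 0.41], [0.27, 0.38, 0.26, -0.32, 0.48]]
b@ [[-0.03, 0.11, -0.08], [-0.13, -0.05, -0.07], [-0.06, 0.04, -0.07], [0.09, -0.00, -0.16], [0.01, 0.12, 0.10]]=[[-0.01,0.03,-0.1], [-0.05,-0.01,-0.13], [0.03,-0.02,0.03], [-0.01,0.02,-0.03], [-0.10,0.08,0.03]]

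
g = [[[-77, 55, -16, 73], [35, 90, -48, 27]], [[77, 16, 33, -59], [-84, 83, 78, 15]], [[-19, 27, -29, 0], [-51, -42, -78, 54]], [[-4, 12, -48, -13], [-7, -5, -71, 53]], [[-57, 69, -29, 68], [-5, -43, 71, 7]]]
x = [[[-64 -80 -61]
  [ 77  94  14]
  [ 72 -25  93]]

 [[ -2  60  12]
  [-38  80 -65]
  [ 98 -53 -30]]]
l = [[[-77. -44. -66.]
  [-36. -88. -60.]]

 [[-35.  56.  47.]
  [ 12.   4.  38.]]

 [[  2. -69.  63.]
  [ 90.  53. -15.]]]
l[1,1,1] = 4.0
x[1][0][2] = 12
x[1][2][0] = 98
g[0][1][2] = -48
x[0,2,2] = 93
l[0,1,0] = -36.0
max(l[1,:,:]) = 56.0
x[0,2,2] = 93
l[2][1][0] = 90.0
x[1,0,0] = -2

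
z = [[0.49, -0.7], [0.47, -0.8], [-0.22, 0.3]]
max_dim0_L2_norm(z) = 1.1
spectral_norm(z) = 1.31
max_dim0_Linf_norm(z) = 0.8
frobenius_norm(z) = 1.32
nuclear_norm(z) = 1.37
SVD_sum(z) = [[0.46, -0.72], [0.5, -0.78], [-0.20, 0.31]] + [[0.03, 0.02], [-0.03, -0.02], [-0.02, -0.01]]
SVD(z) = [[-0.65,0.59], [-0.71,-0.70], [0.28,-0.4]] @ diag([1.3139113285759658, 0.05510917019643761]) @ [[-0.54,0.84],[0.84,0.54]]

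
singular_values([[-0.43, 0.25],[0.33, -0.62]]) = [0.83, 0.22]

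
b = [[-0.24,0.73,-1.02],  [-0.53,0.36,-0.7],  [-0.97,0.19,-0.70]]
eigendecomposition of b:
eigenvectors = [[-0.44, -0.79, 0.29], [-0.5, -0.02, -0.75], [-0.75, 0.61, -0.60]]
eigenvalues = [-1.14, 0.56, 0.0]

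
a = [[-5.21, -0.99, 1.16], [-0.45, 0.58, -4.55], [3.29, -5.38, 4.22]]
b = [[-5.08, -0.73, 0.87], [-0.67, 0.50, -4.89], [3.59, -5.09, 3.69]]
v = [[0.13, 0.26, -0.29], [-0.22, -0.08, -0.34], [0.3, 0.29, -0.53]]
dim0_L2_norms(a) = [6.18, 5.5, 6.31]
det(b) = 129.48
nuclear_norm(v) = 1.27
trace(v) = -0.48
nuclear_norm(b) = 16.47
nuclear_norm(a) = 16.67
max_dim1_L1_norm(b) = 12.37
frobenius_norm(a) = 10.41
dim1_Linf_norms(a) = [5.21, 4.55, 5.38]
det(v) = -0.03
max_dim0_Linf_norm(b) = 5.09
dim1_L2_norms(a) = [5.43, 4.61, 7.59]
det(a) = 128.32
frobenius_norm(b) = 10.20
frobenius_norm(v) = 0.89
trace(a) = -0.41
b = v + a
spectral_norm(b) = 8.22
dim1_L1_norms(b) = [6.68, 6.06, 12.37]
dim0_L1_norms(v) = [0.65, 0.63, 1.16]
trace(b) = -0.89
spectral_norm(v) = 0.80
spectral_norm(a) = 8.36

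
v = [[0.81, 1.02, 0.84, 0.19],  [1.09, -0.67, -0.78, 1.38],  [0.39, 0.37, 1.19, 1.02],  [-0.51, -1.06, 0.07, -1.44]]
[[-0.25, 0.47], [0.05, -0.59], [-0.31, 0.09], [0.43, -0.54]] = v@[[0.08, -0.15],  [-0.22, 0.62],  [-0.07, -0.04],  [-0.17, -0.03]]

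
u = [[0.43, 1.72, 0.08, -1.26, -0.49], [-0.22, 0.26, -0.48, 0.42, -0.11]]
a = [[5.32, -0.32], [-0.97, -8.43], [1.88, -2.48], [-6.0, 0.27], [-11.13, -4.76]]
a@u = [[2.36, 9.07, 0.58, -6.84, -2.57], [1.44, -3.86, 3.97, -2.32, 1.4], [1.35, 2.59, 1.34, -3.41, -0.65], [-2.64, -10.25, -0.61, 7.67, 2.91], [-3.74, -20.38, 1.39, 12.02, 5.98]]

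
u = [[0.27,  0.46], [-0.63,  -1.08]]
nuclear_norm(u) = 1.36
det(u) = -0.00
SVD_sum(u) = [[0.27,0.46], [-0.63,-1.08]] + [[0.0, -0.0], [0.0, -0.0]]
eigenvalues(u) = [0.0, -0.81]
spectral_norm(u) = 1.36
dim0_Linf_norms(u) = [0.63, 1.08]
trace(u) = -0.81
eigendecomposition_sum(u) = [[0.0, 0.00], [-0.0, -0.00]] + [[0.27, 0.46], [-0.63, -1.08]]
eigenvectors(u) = [[0.86, -0.39], [-0.50, 0.92]]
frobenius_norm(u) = 1.36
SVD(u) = [[-0.39, 0.92], [0.92, 0.39]] @ diag([1.359337429250669, 0.001324174528904248]) @ [[-0.50, -0.86], [0.86, -0.50]]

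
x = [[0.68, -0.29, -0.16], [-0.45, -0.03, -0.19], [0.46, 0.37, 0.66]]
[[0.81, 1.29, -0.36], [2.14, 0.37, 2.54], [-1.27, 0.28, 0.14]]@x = [[-0.20, -0.41, -0.61],[2.46, 0.31, 1.26],[-0.93, 0.41, 0.24]]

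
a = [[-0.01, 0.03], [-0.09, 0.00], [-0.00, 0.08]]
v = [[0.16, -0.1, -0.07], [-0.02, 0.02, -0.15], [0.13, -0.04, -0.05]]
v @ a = [[0.01, -0.00], [-0.00, -0.01], [0.00, -0.0]]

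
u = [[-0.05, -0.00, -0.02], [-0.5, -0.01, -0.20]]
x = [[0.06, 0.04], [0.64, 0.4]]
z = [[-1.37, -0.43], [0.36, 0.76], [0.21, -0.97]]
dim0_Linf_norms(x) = [0.64, 0.4]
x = u @ z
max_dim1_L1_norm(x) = 1.04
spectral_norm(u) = 0.54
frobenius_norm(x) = 0.76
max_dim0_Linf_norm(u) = 0.5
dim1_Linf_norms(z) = [1.37, 0.76, 0.97]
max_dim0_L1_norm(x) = 0.7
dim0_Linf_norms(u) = [0.5, 0.01, 0.2]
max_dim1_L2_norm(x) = 0.75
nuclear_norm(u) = 0.54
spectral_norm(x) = 0.76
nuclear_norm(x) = 0.76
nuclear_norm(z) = 2.69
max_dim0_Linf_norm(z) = 1.37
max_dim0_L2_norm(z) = 1.43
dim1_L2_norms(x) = [0.07, 0.75]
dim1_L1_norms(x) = [0.1, 1.04]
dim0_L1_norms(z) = [1.94, 2.16]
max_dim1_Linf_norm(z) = 1.37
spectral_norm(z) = 1.60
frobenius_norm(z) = 1.94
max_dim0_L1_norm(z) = 2.16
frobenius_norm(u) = 0.54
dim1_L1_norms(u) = [0.07, 0.71]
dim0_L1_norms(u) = [0.55, 0.01, 0.22]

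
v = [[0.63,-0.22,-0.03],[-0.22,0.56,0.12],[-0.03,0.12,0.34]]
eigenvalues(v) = [0.84, 0.42, 0.27]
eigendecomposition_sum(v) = [[0.44, -0.4, -0.12], [-0.4, 0.36, 0.11], [-0.12, 0.11, 0.03]] + [[0.17, 0.14, 0.15], [0.14, 0.12, 0.12], [0.15, 0.12, 0.13]] + [[0.02, 0.04, -0.06], [0.04, 0.08, -0.12], [-0.06, -0.12, 0.18]]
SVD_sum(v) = [[0.44,-0.40,-0.12],[-0.4,0.36,0.11],[-0.12,0.11,0.03]] + [[0.17, 0.14, 0.15], [0.14, 0.12, 0.12], [0.15, 0.12, 0.13]] + [[0.02,0.04,-0.06], [0.04,0.08,-0.12], [-0.06,-0.12,0.18]]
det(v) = 0.10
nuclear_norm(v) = 1.53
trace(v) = 1.53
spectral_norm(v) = 0.84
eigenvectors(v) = [[-0.72, 0.64, -0.26], [0.66, 0.53, -0.53], [0.2, 0.55, 0.81]]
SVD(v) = [[-0.72,-0.64,-0.26], [0.66,-0.53,-0.53], [0.20,-0.55,0.81]] @ diag([0.8385755692513374, 0.4207360213852889, 0.2706884093633737]) @ [[-0.72, 0.66, 0.20], [-0.64, -0.53, -0.55], [-0.26, -0.53, 0.81]]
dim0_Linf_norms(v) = [0.63, 0.56, 0.34]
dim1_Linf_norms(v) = [0.63, 0.56, 0.34]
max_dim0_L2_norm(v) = 0.67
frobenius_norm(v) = 0.98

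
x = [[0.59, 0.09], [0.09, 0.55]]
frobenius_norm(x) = 0.82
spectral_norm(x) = 0.66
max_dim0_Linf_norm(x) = 0.59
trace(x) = 1.14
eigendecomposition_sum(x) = [[0.4, 0.32], [0.32, 0.26]] + [[0.19, -0.23], [-0.23, 0.29]]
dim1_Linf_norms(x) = [0.59, 0.55]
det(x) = 0.32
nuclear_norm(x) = 1.14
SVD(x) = [[-0.78, -0.63], [-0.63, 0.78]] @ diag([0.6621954445729289, 0.4778045554270711]) @ [[-0.78, -0.63], [-0.63, 0.78]]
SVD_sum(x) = [[0.40, 0.32], [0.32, 0.26]] + [[0.19, -0.23], [-0.23, 0.29]]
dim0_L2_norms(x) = [0.6, 0.56]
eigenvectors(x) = [[0.78, -0.63], [0.63, 0.78]]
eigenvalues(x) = [0.66, 0.48]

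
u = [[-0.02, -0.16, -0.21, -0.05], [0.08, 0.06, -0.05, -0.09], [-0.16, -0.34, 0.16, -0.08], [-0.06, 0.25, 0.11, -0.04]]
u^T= [[-0.02, 0.08, -0.16, -0.06], [-0.16, 0.06, -0.34, 0.25], [-0.21, -0.05, 0.16, 0.11], [-0.05, -0.09, -0.08, -0.04]]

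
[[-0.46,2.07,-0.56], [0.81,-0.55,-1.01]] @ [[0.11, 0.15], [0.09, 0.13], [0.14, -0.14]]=[[0.06, 0.28],[-0.1, 0.19]]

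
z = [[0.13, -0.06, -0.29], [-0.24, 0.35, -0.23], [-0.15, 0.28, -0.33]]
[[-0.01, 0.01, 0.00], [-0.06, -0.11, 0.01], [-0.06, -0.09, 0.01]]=z @ [[0.03, 0.19, -0.01], [-0.09, -0.13, 0.0], [0.08, 0.09, -0.02]]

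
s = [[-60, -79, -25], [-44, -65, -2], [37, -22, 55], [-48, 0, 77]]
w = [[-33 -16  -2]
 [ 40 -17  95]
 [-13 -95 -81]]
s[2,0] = 37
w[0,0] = -33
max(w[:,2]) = 95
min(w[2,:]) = -95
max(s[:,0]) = 37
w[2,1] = -95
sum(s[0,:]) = -164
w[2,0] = -13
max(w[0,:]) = -2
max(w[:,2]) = 95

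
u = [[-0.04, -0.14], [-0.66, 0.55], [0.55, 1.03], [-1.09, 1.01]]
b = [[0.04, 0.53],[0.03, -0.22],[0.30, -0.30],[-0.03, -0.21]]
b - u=[[0.08, 0.67], [0.69, -0.77], [-0.25, -1.33], [1.06, -1.22]]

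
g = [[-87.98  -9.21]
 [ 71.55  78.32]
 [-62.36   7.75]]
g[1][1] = 78.32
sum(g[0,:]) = -97.19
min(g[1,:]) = 71.55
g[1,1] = 78.32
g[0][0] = -87.98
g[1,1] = 78.32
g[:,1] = [-9.21, 78.32, 7.75]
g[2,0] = -62.36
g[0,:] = [-87.98, -9.21]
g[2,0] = -62.36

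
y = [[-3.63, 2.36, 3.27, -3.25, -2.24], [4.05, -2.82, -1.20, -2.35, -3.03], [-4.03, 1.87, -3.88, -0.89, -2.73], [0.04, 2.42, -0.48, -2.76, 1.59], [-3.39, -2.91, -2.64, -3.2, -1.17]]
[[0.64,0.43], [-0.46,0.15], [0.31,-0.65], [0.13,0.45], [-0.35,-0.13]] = y@[[-0.04, 0.05], [0.12, 0.01], [0.05, 0.10], [0.02, -0.13], [-0.05, 0.07]]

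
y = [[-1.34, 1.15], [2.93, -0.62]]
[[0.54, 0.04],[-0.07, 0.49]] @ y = [[-0.61, 0.60],[1.53, -0.38]]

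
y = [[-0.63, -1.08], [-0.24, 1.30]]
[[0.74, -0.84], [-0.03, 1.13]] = y@[[-0.86,-0.12], [-0.18,0.85]]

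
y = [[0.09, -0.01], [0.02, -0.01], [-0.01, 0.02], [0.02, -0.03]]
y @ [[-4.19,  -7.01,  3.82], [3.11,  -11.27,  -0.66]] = [[-0.41, -0.52, 0.35], [-0.11, -0.03, 0.08], [0.1, -0.16, -0.05], [-0.18, 0.2, 0.1]]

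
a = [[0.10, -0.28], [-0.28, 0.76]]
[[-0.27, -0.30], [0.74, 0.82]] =a @ [[-0.93, -1.02], [0.63, 0.70]]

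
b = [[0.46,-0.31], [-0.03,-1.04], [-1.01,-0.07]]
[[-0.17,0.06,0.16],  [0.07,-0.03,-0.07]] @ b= [[-0.24,-0.02], [0.1,0.01]]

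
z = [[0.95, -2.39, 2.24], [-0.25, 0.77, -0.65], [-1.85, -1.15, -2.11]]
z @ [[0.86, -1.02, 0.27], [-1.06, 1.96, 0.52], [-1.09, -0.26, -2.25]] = [[0.91, -6.24, -6.03], [-0.32, 1.93, 1.8], [1.93, 0.18, 3.65]]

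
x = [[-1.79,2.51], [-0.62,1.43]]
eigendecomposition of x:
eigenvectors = [[-0.97, -0.69], [-0.23, -0.72]]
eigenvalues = [-1.2, 0.84]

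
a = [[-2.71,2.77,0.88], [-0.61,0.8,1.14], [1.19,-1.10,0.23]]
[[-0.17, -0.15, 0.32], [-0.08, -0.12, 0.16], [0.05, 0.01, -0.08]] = a @[[0.01, -0.01, -0.02], [-0.04, -0.04, 0.07], [-0.04, -0.08, 0.08]]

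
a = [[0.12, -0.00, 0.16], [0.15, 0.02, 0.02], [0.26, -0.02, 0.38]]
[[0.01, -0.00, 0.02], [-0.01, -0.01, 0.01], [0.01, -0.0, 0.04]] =a@[[-0.05, -0.03, 0.06], [0.03, -0.08, -0.02], [0.07, 0.01, 0.05]]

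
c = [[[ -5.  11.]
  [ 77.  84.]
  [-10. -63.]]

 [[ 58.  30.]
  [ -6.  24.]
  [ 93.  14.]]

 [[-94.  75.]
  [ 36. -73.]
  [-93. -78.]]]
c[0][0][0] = -5.0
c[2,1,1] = -73.0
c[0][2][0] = -10.0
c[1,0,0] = 58.0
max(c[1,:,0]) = 93.0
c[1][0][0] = 58.0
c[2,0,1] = 75.0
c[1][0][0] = 58.0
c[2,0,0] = -94.0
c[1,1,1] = 24.0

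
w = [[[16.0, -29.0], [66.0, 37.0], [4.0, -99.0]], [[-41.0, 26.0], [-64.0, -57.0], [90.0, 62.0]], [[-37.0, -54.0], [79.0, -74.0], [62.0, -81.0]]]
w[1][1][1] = -57.0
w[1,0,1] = 26.0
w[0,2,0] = 4.0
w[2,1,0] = 79.0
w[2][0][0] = -37.0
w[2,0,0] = -37.0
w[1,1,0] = -64.0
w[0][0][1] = -29.0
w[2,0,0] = -37.0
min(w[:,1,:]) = -74.0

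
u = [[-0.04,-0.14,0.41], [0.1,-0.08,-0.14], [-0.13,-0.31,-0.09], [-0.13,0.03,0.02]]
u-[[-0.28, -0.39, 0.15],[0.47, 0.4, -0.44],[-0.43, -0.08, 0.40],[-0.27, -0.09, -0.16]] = [[0.24, 0.25, 0.26], [-0.37, -0.48, 0.30], [0.3, -0.23, -0.49], [0.14, 0.12, 0.18]]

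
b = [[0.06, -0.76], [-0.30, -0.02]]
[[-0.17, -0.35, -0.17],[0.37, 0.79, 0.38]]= b @ [[-1.25, -2.65, -1.29],[0.12, 0.25, 0.12]]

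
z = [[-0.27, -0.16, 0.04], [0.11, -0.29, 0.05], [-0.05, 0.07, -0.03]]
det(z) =-0.002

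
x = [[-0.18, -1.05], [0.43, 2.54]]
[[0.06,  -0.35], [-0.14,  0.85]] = x @ [[-0.16,0.08], [-0.03,0.32]]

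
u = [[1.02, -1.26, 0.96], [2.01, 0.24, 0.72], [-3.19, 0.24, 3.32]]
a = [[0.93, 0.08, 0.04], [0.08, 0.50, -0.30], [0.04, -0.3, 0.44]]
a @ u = [[0.98, -1.14, 1.08], [2.04, -0.05, -0.56], [-1.97, -0.02, 1.28]]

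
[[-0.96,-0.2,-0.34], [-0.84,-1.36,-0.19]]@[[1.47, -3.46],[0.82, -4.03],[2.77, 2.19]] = [[-2.52, 3.38], [-2.88, 7.97]]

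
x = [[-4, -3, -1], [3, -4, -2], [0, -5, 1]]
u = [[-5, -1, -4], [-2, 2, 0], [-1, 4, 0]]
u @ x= [[17, 39, 3], [14, -2, -2], [16, -13, -7]]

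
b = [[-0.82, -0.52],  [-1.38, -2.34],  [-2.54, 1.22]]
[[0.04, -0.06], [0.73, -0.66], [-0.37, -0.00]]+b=[[-0.78, -0.58],[-0.65, -3.0],[-2.91, 1.22]]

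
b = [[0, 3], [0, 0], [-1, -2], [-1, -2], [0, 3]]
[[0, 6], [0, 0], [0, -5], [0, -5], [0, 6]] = b @ [[0, 1], [0, 2]]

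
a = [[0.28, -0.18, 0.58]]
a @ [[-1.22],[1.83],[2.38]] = [[0.71]]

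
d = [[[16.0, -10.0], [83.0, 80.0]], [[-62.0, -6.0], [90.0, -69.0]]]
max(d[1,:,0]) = 90.0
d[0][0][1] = -10.0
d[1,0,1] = -6.0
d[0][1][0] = 83.0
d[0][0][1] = -10.0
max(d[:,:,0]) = 90.0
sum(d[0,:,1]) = 70.0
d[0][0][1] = -10.0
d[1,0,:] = [-62.0, -6.0]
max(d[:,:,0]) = 90.0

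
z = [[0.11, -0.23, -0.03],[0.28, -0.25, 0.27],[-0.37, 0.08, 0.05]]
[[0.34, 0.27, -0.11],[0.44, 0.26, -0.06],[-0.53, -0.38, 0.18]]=z @ [[1.18,0.81,-0.37], [-0.86,-0.7,0.26], [-0.4,-0.53,0.42]]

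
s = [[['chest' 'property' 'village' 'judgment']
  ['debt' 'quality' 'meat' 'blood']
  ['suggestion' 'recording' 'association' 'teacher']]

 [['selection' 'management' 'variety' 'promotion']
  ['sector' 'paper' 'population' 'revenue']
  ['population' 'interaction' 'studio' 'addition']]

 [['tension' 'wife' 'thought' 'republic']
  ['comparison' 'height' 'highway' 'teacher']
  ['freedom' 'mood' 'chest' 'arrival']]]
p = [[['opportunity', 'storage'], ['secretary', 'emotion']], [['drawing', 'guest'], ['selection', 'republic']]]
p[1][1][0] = 'selection'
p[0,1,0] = 'secretary'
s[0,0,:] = ['chest', 'property', 'village', 'judgment']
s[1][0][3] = 'promotion'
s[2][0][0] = 'tension'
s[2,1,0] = 'comparison'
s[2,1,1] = 'height'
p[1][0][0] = 'drawing'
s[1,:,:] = [['selection', 'management', 'variety', 'promotion'], ['sector', 'paper', 'population', 'revenue'], ['population', 'interaction', 'studio', 'addition']]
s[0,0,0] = 'chest'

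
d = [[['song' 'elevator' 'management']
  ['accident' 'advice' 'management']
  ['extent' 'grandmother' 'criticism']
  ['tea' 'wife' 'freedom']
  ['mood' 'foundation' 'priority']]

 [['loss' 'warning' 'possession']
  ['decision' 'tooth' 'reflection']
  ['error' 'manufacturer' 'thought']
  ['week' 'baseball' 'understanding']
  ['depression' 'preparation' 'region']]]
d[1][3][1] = 'baseball'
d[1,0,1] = 'warning'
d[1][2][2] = 'thought'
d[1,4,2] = 'region'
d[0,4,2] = 'priority'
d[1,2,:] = ['error', 'manufacturer', 'thought']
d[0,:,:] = [['song', 'elevator', 'management'], ['accident', 'advice', 'management'], ['extent', 'grandmother', 'criticism'], ['tea', 'wife', 'freedom'], ['mood', 'foundation', 'priority']]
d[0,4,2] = 'priority'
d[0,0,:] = ['song', 'elevator', 'management']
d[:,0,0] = ['song', 'loss']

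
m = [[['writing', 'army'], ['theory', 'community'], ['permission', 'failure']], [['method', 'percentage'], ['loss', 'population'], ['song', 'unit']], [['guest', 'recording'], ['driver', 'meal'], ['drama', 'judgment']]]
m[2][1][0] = 'driver'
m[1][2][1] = 'unit'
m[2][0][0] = 'guest'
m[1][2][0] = 'song'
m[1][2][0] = 'song'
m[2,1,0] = 'driver'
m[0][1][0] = 'theory'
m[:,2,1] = ['failure', 'unit', 'judgment']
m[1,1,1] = 'population'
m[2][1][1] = 'meal'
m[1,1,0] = 'loss'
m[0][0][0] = 'writing'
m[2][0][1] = 'recording'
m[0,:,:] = [['writing', 'army'], ['theory', 'community'], ['permission', 'failure']]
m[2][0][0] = 'guest'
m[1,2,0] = 'song'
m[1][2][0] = 'song'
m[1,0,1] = 'percentage'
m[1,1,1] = 'population'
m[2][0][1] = 'recording'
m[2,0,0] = 'guest'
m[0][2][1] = 'failure'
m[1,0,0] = 'method'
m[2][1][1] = 'meal'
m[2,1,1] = 'meal'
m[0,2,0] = 'permission'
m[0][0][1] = 'army'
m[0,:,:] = [['writing', 'army'], ['theory', 'community'], ['permission', 'failure']]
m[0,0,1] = 'army'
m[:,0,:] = [['writing', 'army'], ['method', 'percentage'], ['guest', 'recording']]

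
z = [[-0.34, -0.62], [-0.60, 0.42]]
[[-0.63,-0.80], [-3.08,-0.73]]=z @ [[4.23, 1.53],[-1.30, 0.45]]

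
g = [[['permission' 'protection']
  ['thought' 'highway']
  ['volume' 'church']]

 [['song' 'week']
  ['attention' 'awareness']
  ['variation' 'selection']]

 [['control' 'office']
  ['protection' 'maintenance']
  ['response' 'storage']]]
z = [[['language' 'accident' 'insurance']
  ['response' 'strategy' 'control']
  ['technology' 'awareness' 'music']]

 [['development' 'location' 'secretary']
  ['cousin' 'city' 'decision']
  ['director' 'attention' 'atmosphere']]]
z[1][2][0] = 'director'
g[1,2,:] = ['variation', 'selection']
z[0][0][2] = 'insurance'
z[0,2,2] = 'music'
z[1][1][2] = 'decision'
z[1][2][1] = 'attention'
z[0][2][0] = 'technology'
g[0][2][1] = 'church'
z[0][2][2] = 'music'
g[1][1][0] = 'attention'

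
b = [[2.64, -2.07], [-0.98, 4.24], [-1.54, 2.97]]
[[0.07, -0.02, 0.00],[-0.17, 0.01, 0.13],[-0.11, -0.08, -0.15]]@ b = [[0.20, -0.23], [-0.66, 0.78], [0.02, -0.56]]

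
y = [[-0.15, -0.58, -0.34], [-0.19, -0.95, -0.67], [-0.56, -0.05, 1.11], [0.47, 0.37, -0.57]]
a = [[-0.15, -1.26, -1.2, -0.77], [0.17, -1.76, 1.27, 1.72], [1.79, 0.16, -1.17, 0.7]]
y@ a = [[-0.68, 1.16, -0.16, -1.12],[-1.33, 1.8, -0.19, -1.96],[2.06, 0.97, -0.69, 1.12],[-1.03, -1.33, 0.57, -0.12]]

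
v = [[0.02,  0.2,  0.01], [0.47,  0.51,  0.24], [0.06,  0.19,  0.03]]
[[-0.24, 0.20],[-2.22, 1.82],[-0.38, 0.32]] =v @ [[-2.95, 2.43], [-0.82, 0.67], [-1.72, 1.42]]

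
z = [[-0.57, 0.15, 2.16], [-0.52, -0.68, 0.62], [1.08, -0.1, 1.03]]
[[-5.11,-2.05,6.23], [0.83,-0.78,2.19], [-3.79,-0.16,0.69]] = z@ [[-1.32, 0.6, -1.65], [-2.53, -0.03, 0.26], [-2.54, -0.79, 2.43]]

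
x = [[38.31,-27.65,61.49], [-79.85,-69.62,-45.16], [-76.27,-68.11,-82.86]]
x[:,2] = [61.49, -45.16, -82.86]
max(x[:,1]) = -27.65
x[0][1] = -27.65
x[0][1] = -27.65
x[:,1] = [-27.65, -69.62, -68.11]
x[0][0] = 38.31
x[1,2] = -45.16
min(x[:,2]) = -82.86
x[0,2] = 61.49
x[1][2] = -45.16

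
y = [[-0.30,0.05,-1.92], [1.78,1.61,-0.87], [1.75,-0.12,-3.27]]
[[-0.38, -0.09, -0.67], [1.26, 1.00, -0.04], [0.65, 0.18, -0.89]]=y@[[0.59, 0.19, 0.11], [0.19, 0.43, 0.03], [0.11, 0.03, 0.33]]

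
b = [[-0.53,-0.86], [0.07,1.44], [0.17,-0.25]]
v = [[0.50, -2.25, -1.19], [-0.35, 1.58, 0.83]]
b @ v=[[0.04, -0.17, -0.08],[-0.47, 2.12, 1.11],[0.17, -0.78, -0.41]]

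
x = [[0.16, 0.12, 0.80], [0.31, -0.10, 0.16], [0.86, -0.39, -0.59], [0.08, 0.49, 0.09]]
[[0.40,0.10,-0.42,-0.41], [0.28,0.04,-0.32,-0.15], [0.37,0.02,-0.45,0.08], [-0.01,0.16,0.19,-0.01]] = x @ [[0.62, 0.19, -0.6, -0.2], [-0.19, 0.28, 0.57, 0.1], [0.4, 0.05, -0.49, -0.49]]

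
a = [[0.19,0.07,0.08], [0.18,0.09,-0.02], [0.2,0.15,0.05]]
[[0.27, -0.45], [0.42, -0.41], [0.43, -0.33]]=a@[[1.57, -3.23], [1.26, 1.98], [-1.42, 0.33]]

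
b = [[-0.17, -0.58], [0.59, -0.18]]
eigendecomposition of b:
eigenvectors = [[(0.01+0.7j), 0.01-0.70j], [0.71+0.00j, (0.71-0j)]]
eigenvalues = [(-0.18+0.58j), (-0.18-0.58j)]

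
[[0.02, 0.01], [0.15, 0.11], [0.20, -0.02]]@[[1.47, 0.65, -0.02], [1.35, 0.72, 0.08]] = [[0.04,  0.02,  0.0],[0.37,  0.18,  0.01],[0.27,  0.12,  -0.01]]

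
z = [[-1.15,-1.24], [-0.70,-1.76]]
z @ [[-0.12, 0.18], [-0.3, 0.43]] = [[0.51, -0.74], [0.61, -0.88]]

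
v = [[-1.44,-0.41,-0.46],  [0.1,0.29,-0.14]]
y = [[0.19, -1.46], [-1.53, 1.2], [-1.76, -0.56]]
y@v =[[-0.42,-0.5,0.12], [2.32,0.98,0.54], [2.48,0.56,0.89]]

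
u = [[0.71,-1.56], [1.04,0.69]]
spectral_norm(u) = 1.74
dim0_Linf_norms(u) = [1.04, 1.56]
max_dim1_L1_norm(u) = 2.27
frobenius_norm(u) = 2.12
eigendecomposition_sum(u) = [[(0.36+0.63j), (-0.78+0.43j)], [0.52-0.29j, (0.34+0.64j)]] + [[(0.36-0.63j), (-0.78-0.43j)], [0.52+0.29j, 0.34-0.64j]]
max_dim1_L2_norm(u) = 1.71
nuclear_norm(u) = 2.95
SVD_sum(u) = [[0.45,-1.63], [-0.1,0.38]] + [[0.26, 0.07], [1.14, 0.31]]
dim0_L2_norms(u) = [1.26, 1.71]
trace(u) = 1.40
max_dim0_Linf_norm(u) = 1.56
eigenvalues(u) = [(0.7+1.27j), (0.7-1.27j)]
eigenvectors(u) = [[(0.77+0j), 0.77-0.00j], [0.00-0.63j, 0.63j]]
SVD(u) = [[-0.97, 0.23],[0.23, 0.97]] @ diag([1.7366745426484935, 1.2162900693981864]) @ [[-0.26, 0.96], [0.96, 0.26]]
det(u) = 2.11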